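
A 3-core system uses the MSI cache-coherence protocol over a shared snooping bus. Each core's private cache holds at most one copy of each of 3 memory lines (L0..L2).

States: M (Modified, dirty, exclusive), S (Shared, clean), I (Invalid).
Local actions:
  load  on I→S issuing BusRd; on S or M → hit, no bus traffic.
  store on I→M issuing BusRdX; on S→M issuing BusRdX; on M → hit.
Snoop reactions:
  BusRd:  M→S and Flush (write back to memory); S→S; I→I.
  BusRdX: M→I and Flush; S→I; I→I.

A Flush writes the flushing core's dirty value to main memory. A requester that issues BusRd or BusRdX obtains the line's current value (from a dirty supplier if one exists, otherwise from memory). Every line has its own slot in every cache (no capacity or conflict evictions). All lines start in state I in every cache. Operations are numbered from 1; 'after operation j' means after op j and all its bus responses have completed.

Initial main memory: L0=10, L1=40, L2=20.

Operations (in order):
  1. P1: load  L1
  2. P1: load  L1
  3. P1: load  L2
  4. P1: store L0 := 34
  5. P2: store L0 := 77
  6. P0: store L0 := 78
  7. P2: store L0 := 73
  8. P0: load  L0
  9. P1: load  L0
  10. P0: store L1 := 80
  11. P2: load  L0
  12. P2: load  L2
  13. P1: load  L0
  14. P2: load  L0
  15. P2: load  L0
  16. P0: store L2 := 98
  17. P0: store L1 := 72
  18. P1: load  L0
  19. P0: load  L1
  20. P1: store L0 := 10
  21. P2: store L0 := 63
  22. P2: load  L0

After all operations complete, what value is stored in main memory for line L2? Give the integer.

1. P1: load  L1  bus=[BusRd]  L1: P0=I P1=S P2=I  mem[L1]=40
2. P1: load  L1  bus=[-]  L1: P0=I P1=S P2=I  mem[L1]=40
3. P1: load  L2  bus=[BusRd]  L2: P0=I P1=S P2=I  mem[L2]=20
4. P1: store L0 := 34  bus=[BusRdX]  L0: P0=I P1=M P2=I  mem[L0]=10
5. P2: store L0 := 77  bus=[BusRdX,Flush]  L0: P0=I P1=I P2=M  mem[L0]=34
6. P0: store L0 := 78  bus=[BusRdX,Flush]  L0: P0=M P1=I P2=I  mem[L0]=77
7. P2: store L0 := 73  bus=[BusRdX,Flush]  L0: P0=I P1=I P2=M  mem[L0]=78
8. P0: load  L0  bus=[BusRd,Flush]  L0: P0=S P1=I P2=S  mem[L0]=73
9. P1: load  L0  bus=[BusRd]  L0: P0=S P1=S P2=S  mem[L0]=73
10. P0: store L1 := 80  bus=[BusRdX]  L1: P0=M P1=I P2=I  mem[L1]=40
11. P2: load  L0  bus=[-]  L0: P0=S P1=S P2=S  mem[L0]=73
12. P2: load  L2  bus=[BusRd]  L2: P0=I P1=S P2=S  mem[L2]=20
13. P1: load  L0  bus=[-]  L0: P0=S P1=S P2=S  mem[L0]=73
14. P2: load  L0  bus=[-]  L0: P0=S P1=S P2=S  mem[L0]=73
15. P2: load  L0  bus=[-]  L0: P0=S P1=S P2=S  mem[L0]=73
16. P0: store L2 := 98  bus=[BusRdX]  L2: P0=M P1=I P2=I  mem[L2]=20
17. P0: store L1 := 72  bus=[-]  L1: P0=M P1=I P2=I  mem[L1]=40
18. P1: load  L0  bus=[-]  L0: P0=S P1=S P2=S  mem[L0]=73
19. P0: load  L1  bus=[-]  L1: P0=M P1=I P2=I  mem[L1]=40
20. P1: store L0 := 10  bus=[BusRdX]  L0: P0=I P1=M P2=I  mem[L0]=73
21. P2: store L0 := 63  bus=[BusRdX,Flush]  L0: P0=I P1=I P2=M  mem[L0]=10
22. P2: load  L0  bus=[-]  L0: P0=I P1=I P2=M  mem[L0]=10

memory[L2] = 20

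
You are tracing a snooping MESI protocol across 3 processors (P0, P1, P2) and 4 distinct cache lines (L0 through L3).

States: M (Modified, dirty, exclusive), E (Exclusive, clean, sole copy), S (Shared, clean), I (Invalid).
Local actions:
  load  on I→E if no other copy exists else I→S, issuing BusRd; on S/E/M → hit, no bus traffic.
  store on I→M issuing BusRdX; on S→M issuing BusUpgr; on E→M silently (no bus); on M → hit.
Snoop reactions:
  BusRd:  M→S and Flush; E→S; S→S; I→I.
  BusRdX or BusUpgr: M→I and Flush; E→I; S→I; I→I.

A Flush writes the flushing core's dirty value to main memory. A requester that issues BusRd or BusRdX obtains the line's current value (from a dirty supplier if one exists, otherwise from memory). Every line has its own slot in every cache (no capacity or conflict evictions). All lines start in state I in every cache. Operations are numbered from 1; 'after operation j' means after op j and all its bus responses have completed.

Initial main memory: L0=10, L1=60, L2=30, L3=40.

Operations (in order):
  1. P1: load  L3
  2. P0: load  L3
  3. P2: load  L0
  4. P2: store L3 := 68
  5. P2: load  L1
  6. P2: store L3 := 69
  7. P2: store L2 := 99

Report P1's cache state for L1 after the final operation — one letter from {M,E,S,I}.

state = I

1. P1: load  L3  bus=[BusRd]  L3: P0=I P1=E P2=I  mem[L3]=40
2. P0: load  L3  bus=[BusRd]  L3: P0=S P1=S P2=I  mem[L3]=40
3. P2: load  L0  bus=[BusRd]  L0: P0=I P1=I P2=E  mem[L0]=10
4. P2: store L3 := 68  bus=[BusRdX]  L3: P0=I P1=I P2=M  mem[L3]=40
5. P2: load  L1  bus=[BusRd]  L1: P0=I P1=I P2=E  mem[L1]=60
6. P2: store L3 := 69  bus=[-]  L3: P0=I P1=I P2=M  mem[L3]=40
7. P2: store L2 := 99  bus=[BusRdX]  L2: P0=I P1=I P2=M  mem[L2]=30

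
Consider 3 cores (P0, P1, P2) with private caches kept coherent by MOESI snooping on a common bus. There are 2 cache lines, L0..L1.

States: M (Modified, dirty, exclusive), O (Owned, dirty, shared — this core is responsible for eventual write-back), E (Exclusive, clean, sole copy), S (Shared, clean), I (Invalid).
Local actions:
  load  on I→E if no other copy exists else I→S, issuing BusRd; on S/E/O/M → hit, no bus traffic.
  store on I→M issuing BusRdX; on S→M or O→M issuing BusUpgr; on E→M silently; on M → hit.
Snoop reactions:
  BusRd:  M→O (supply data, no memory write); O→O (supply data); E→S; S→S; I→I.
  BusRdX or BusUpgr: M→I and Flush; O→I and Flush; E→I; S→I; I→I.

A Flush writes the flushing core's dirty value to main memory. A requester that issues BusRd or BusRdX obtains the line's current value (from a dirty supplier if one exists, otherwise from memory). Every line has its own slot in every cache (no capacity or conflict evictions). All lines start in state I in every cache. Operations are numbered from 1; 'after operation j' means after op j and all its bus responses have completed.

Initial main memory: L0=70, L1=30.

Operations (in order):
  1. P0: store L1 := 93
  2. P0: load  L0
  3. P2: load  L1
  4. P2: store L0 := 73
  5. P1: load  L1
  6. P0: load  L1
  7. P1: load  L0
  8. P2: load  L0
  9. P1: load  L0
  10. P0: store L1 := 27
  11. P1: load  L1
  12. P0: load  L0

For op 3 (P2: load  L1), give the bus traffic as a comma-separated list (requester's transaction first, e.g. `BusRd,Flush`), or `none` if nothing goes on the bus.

1. P0: store L1 := 93  bus=[BusRdX]  L1: P0=M P1=I P2=I  mem[L1]=30
2. P0: load  L0  bus=[BusRd]  L0: P0=E P1=I P2=I  mem[L0]=70
3. P2: load  L1  bus=[BusRd]  L1: P0=O P1=I P2=S  mem[L1]=30
4. P2: store L0 := 73  bus=[BusRdX]  L0: P0=I P1=I P2=M  mem[L0]=70
5. P1: load  L1  bus=[BusRd]  L1: P0=O P1=S P2=S  mem[L1]=30
6. P0: load  L1  bus=[-]  L1: P0=O P1=S P2=S  mem[L1]=30
7. P1: load  L0  bus=[BusRd]  L0: P0=I P1=S P2=O  mem[L0]=70
8. P2: load  L0  bus=[-]  L0: P0=I P1=S P2=O  mem[L0]=70
9. P1: load  L0  bus=[-]  L0: P0=I P1=S P2=O  mem[L0]=70
10. P0: store L1 := 27  bus=[BusUpgr]  L1: P0=M P1=I P2=I  mem[L1]=30
11. P1: load  L1  bus=[BusRd]  L1: P0=O P1=S P2=I  mem[L1]=30
12. P0: load  L0  bus=[BusRd]  L0: P0=S P1=S P2=O  mem[L0]=70

bus = BusRd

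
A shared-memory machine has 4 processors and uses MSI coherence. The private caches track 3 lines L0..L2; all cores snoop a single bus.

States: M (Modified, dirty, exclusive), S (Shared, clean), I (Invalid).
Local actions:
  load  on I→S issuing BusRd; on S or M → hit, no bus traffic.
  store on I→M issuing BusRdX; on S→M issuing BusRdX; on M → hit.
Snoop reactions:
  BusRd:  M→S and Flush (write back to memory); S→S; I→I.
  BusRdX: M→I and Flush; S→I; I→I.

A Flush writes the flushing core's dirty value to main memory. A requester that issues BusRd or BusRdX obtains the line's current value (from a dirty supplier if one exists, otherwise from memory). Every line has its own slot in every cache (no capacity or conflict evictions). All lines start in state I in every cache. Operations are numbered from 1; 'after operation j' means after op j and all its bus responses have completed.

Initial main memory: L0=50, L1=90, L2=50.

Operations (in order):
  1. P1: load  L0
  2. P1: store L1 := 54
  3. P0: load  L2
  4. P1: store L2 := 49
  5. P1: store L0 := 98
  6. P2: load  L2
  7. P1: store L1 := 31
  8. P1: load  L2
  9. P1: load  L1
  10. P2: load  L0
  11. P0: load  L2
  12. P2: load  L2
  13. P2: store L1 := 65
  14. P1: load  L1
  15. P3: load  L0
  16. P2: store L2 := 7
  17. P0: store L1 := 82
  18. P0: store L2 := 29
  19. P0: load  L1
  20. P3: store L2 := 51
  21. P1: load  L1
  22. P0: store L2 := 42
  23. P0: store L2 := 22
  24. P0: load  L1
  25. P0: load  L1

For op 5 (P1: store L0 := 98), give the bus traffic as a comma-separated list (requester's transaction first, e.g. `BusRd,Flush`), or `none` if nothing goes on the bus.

bus = BusRdX

1. P1: load  L0  bus=[BusRd]  L0: P0=I P1=S P2=I P3=I  mem[L0]=50
2. P1: store L1 := 54  bus=[BusRdX]  L1: P0=I P1=M P2=I P3=I  mem[L1]=90
3. P0: load  L2  bus=[BusRd]  L2: P0=S P1=I P2=I P3=I  mem[L2]=50
4. P1: store L2 := 49  bus=[BusRdX]  L2: P0=I P1=M P2=I P3=I  mem[L2]=50
5. P1: store L0 := 98  bus=[BusRdX]  L0: P0=I P1=M P2=I P3=I  mem[L0]=50
6. P2: load  L2  bus=[BusRd,Flush]  L2: P0=I P1=S P2=S P3=I  mem[L2]=49
7. P1: store L1 := 31  bus=[-]  L1: P0=I P1=M P2=I P3=I  mem[L1]=90
8. P1: load  L2  bus=[-]  L2: P0=I P1=S P2=S P3=I  mem[L2]=49
9. P1: load  L1  bus=[-]  L1: P0=I P1=M P2=I P3=I  mem[L1]=90
10. P2: load  L0  bus=[BusRd,Flush]  L0: P0=I P1=S P2=S P3=I  mem[L0]=98
11. P0: load  L2  bus=[BusRd]  L2: P0=S P1=S P2=S P3=I  mem[L2]=49
12. P2: load  L2  bus=[-]  L2: P0=S P1=S P2=S P3=I  mem[L2]=49
13. P2: store L1 := 65  bus=[BusRdX,Flush]  L1: P0=I P1=I P2=M P3=I  mem[L1]=31
14. P1: load  L1  bus=[BusRd,Flush]  L1: P0=I P1=S P2=S P3=I  mem[L1]=65
15. P3: load  L0  bus=[BusRd]  L0: P0=I P1=S P2=S P3=S  mem[L0]=98
16. P2: store L2 := 7  bus=[BusRdX]  L2: P0=I P1=I P2=M P3=I  mem[L2]=49
17. P0: store L1 := 82  bus=[BusRdX]  L1: P0=M P1=I P2=I P3=I  mem[L1]=65
18. P0: store L2 := 29  bus=[BusRdX,Flush]  L2: P0=M P1=I P2=I P3=I  mem[L2]=7
19. P0: load  L1  bus=[-]  L1: P0=M P1=I P2=I P3=I  mem[L1]=65
20. P3: store L2 := 51  bus=[BusRdX,Flush]  L2: P0=I P1=I P2=I P3=M  mem[L2]=29
21. P1: load  L1  bus=[BusRd,Flush]  L1: P0=S P1=S P2=I P3=I  mem[L1]=82
22. P0: store L2 := 42  bus=[BusRdX,Flush]  L2: P0=M P1=I P2=I P3=I  mem[L2]=51
23. P0: store L2 := 22  bus=[-]  L2: P0=M P1=I P2=I P3=I  mem[L2]=51
24. P0: load  L1  bus=[-]  L1: P0=S P1=S P2=I P3=I  mem[L1]=82
25. P0: load  L1  bus=[-]  L1: P0=S P1=S P2=I P3=I  mem[L1]=82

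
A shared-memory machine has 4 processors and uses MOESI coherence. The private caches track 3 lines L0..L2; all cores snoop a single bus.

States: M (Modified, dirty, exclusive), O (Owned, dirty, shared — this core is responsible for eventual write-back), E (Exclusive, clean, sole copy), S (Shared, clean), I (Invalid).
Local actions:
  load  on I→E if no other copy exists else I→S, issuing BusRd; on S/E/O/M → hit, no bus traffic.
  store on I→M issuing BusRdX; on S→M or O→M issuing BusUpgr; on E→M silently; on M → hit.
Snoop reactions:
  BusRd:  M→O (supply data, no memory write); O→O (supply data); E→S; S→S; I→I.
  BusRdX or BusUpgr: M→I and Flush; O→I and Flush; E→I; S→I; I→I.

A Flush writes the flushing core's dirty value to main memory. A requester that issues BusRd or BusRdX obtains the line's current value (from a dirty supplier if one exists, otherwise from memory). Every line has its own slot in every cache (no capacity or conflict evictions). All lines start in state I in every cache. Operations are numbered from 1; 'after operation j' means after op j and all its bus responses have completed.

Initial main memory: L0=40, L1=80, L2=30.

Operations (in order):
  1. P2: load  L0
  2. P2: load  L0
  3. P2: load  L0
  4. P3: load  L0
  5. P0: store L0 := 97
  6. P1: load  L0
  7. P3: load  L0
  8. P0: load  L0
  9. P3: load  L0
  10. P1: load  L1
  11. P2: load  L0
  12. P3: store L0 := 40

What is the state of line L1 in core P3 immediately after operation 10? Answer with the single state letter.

state = I

  op1 P2: load  L0 → I/I/E/I on L0; bus BusRd; mem=40
  op2 P2: load  L0 → I/I/E/I on L0; bus (none); mem=40
  op3 P2: load  L0 → I/I/E/I on L0; bus (none); mem=40
  op4 P3: load  L0 → I/I/S/S on L0; bus BusRd; mem=40
  op5 P0: store L0 := 97 → M/I/I/I on L0; bus BusRdX; mem=40
  op6 P1: load  L0 → O/S/I/I on L0; bus BusRd; mem=40
  op7 P3: load  L0 → O/S/I/S on L0; bus BusRd; mem=40
  op8 P0: load  L0 → O/S/I/S on L0; bus (none); mem=40
  op9 P3: load  L0 → O/S/I/S on L0; bus (none); mem=40
  op10 P1: load  L1 → I/E/I/I on L1; bus BusRd; mem=80
  op11 P2: load  L0 → O/S/S/S on L0; bus BusRd; mem=40
  op12 P3: store L0 := 40 → I/I/I/M on L0; bus BusUpgr Flush; mem=97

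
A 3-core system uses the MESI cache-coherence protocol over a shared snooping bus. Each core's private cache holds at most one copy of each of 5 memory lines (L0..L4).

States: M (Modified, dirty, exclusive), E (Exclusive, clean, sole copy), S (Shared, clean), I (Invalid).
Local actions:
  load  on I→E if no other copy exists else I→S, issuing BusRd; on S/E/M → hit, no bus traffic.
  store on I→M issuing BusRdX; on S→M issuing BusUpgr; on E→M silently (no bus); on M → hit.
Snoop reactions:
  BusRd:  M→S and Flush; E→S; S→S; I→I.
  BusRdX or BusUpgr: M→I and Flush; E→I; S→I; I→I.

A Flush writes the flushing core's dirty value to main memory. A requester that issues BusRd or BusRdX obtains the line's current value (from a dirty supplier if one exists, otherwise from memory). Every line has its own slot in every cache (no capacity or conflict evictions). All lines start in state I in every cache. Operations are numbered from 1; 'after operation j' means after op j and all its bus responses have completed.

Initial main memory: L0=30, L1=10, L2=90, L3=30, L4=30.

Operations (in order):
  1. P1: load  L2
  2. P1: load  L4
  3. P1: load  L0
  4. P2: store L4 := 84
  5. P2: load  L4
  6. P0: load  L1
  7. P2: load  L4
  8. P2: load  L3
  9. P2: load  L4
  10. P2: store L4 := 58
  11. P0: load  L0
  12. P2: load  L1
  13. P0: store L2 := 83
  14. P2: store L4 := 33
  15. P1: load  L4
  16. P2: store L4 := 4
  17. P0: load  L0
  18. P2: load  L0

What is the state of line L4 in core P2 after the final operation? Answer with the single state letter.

state = M

  op1 P1: load  L2 → I/E/I on L2; bus BusRd; mem=90
  op2 P1: load  L4 → I/E/I on L4; bus BusRd; mem=30
  op3 P1: load  L0 → I/E/I on L0; bus BusRd; mem=30
  op4 P2: store L4 := 84 → I/I/M on L4; bus BusRdX; mem=30
  op5 P2: load  L4 → I/I/M on L4; bus (none); mem=30
  op6 P0: load  L1 → E/I/I on L1; bus BusRd; mem=10
  op7 P2: load  L4 → I/I/M on L4; bus (none); mem=30
  op8 P2: load  L3 → I/I/E on L3; bus BusRd; mem=30
  op9 P2: load  L4 → I/I/M on L4; bus (none); mem=30
  op10 P2: store L4 := 58 → I/I/M on L4; bus (none); mem=30
  op11 P0: load  L0 → S/S/I on L0; bus BusRd; mem=30
  op12 P2: load  L1 → S/I/S on L1; bus BusRd; mem=10
  op13 P0: store L2 := 83 → M/I/I on L2; bus BusRdX; mem=90
  op14 P2: store L4 := 33 → I/I/M on L4; bus (none); mem=30
  op15 P1: load  L4 → I/S/S on L4; bus BusRd Flush; mem=33
  op16 P2: store L4 := 4 → I/I/M on L4; bus BusUpgr; mem=33
  op17 P0: load  L0 → S/S/I on L0; bus (none); mem=30
  op18 P2: load  L0 → S/S/S on L0; bus BusRd; mem=30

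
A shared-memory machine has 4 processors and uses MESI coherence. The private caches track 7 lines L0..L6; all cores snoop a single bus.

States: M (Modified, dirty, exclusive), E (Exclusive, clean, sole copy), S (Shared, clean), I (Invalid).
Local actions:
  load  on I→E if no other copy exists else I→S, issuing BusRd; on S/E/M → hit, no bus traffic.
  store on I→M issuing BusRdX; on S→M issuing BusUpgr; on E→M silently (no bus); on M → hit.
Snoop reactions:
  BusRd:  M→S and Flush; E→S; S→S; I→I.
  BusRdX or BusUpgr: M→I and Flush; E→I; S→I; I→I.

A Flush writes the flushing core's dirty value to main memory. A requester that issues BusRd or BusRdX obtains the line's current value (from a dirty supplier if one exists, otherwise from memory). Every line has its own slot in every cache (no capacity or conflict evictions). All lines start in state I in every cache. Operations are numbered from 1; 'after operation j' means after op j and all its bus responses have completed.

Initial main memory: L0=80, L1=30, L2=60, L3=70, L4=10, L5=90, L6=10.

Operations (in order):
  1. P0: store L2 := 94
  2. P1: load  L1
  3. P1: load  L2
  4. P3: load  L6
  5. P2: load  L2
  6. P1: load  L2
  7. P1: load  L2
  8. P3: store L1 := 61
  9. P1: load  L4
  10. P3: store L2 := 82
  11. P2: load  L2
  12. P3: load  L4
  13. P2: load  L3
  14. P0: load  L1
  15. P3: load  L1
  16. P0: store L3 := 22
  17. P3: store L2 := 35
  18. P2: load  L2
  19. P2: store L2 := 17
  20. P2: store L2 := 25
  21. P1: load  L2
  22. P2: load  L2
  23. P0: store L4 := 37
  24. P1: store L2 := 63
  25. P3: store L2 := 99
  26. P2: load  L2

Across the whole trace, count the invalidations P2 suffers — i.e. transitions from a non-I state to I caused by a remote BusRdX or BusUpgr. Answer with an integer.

  op1 P0: store L2 := 94 → M/I/I/I on L2; bus BusRdX; mem=60
  op2 P1: load  L1 → I/E/I/I on L1; bus BusRd; mem=30
  op3 P1: load  L2 → S/S/I/I on L2; bus BusRd Flush; mem=94
  op4 P3: load  L6 → I/I/I/E on L6; bus BusRd; mem=10
  op5 P2: load  L2 → S/S/S/I on L2; bus BusRd; mem=94
  op6 P1: load  L2 → S/S/S/I on L2; bus (none); mem=94
  op7 P1: load  L2 → S/S/S/I on L2; bus (none); mem=94
  op8 P3: store L1 := 61 → I/I/I/M on L1; bus BusRdX; mem=30
  op9 P1: load  L4 → I/E/I/I on L4; bus BusRd; mem=10
  op10 P3: store L2 := 82 → I/I/I/M on L2; bus BusRdX; mem=94
  op11 P2: load  L2 → I/I/S/S on L2; bus BusRd Flush; mem=82
  op12 P3: load  L4 → I/S/I/S on L4; bus BusRd; mem=10
  op13 P2: load  L3 → I/I/E/I on L3; bus BusRd; mem=70
  op14 P0: load  L1 → S/I/I/S on L1; bus BusRd Flush; mem=61
  op15 P3: load  L1 → S/I/I/S on L1; bus (none); mem=61
  op16 P0: store L3 := 22 → M/I/I/I on L3; bus BusRdX; mem=70
  op17 P3: store L2 := 35 → I/I/I/M on L2; bus BusUpgr; mem=82
  op18 P2: load  L2 → I/I/S/S on L2; bus BusRd Flush; mem=35
  op19 P2: store L2 := 17 → I/I/M/I on L2; bus BusUpgr; mem=35
  op20 P2: store L2 := 25 → I/I/M/I on L2; bus (none); mem=35
  op21 P1: load  L2 → I/S/S/I on L2; bus BusRd Flush; mem=25
  op22 P2: load  L2 → I/S/S/I on L2; bus (none); mem=25
  op23 P0: store L4 := 37 → M/I/I/I on L4; bus BusRdX; mem=10
  op24 P1: store L2 := 63 → I/M/I/I on L2; bus BusUpgr; mem=25
  op25 P3: store L2 := 99 → I/I/I/M on L2; bus BusRdX Flush; mem=63
  op26 P2: load  L2 → I/I/S/S on L2; bus BusRd Flush; mem=99

invalidations = 4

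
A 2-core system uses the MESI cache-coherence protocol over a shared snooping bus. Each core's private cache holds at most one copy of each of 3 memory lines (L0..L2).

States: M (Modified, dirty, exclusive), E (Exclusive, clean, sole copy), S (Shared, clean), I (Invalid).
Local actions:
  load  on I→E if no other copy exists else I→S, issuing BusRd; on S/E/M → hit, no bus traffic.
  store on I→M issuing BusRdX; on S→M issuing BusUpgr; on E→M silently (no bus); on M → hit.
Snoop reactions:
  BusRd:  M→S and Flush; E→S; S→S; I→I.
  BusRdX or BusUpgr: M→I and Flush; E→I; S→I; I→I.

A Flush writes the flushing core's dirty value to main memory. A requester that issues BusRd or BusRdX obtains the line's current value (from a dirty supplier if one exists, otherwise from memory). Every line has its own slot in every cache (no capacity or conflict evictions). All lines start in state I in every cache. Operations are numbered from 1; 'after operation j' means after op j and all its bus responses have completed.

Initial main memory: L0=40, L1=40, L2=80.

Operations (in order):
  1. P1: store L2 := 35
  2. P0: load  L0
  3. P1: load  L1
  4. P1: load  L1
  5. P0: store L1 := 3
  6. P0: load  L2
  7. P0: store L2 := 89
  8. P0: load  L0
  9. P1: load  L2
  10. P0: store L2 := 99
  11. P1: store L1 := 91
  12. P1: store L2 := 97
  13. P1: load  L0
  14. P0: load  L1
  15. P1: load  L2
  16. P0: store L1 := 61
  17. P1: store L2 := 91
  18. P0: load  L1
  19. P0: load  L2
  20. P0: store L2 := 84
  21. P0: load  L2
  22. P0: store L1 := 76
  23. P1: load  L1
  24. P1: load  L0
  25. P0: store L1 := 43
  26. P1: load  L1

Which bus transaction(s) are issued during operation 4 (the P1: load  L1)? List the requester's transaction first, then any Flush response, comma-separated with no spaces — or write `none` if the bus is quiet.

  op1 P1: store L2 := 35 → I/M on L2; bus BusRdX; mem=80
  op2 P0: load  L0 → E/I on L0; bus BusRd; mem=40
  op3 P1: load  L1 → I/E on L1; bus BusRd; mem=40
  op4 P1: load  L1 → I/E on L1; bus (none); mem=40
  op5 P0: store L1 := 3 → M/I on L1; bus BusRdX; mem=40
  op6 P0: load  L2 → S/S on L2; bus BusRd Flush; mem=35
  op7 P0: store L2 := 89 → M/I on L2; bus BusUpgr; mem=35
  op8 P0: load  L0 → E/I on L0; bus (none); mem=40
  op9 P1: load  L2 → S/S on L2; bus BusRd Flush; mem=89
  op10 P0: store L2 := 99 → M/I on L2; bus BusUpgr; mem=89
  op11 P1: store L1 := 91 → I/M on L1; bus BusRdX Flush; mem=3
  op12 P1: store L2 := 97 → I/M on L2; bus BusRdX Flush; mem=99
  op13 P1: load  L0 → S/S on L0; bus BusRd; mem=40
  op14 P0: load  L1 → S/S on L1; bus BusRd Flush; mem=91
  op15 P1: load  L2 → I/M on L2; bus (none); mem=99
  op16 P0: store L1 := 61 → M/I on L1; bus BusUpgr; mem=91
  op17 P1: store L2 := 91 → I/M on L2; bus (none); mem=99
  op18 P0: load  L1 → M/I on L1; bus (none); mem=91
  op19 P0: load  L2 → S/S on L2; bus BusRd Flush; mem=91
  op20 P0: store L2 := 84 → M/I on L2; bus BusUpgr; mem=91
  op21 P0: load  L2 → M/I on L2; bus (none); mem=91
  op22 P0: store L1 := 76 → M/I on L1; bus (none); mem=91
  op23 P1: load  L1 → S/S on L1; bus BusRd Flush; mem=76
  op24 P1: load  L0 → S/S on L0; bus (none); mem=40
  op25 P0: store L1 := 43 → M/I on L1; bus BusUpgr; mem=76
  op26 P1: load  L1 → S/S on L1; bus BusRd Flush; mem=43

bus = none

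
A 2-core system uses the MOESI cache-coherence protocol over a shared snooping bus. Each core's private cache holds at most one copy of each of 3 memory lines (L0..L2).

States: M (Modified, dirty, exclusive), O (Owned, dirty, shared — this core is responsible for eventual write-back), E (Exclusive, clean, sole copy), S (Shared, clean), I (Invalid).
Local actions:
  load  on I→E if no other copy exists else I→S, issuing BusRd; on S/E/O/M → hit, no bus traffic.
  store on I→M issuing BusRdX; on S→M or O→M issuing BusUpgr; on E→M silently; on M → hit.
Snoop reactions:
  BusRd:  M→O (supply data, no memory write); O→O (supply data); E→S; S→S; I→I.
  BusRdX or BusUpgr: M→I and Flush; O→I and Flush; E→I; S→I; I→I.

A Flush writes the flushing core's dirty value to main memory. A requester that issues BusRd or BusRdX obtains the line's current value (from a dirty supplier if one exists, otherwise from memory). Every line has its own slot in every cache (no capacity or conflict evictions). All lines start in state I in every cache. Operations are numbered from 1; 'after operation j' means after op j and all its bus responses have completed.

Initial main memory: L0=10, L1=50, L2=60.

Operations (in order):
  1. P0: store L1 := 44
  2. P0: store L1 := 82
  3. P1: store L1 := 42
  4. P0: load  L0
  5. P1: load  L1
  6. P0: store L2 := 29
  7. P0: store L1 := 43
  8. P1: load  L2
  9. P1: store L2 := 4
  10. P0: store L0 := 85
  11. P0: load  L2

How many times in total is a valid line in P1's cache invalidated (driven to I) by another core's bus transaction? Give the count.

1. P0: store L1 := 44  bus=[BusRdX]  L1: P0=M P1=I  mem[L1]=50
2. P0: store L1 := 82  bus=[-]  L1: P0=M P1=I  mem[L1]=50
3. P1: store L1 := 42  bus=[BusRdX,Flush]  L1: P0=I P1=M  mem[L1]=82
4. P0: load  L0  bus=[BusRd]  L0: P0=E P1=I  mem[L0]=10
5. P1: load  L1  bus=[-]  L1: P0=I P1=M  mem[L1]=82
6. P0: store L2 := 29  bus=[BusRdX]  L2: P0=M P1=I  mem[L2]=60
7. P0: store L1 := 43  bus=[BusRdX,Flush]  L1: P0=M P1=I  mem[L1]=42
8. P1: load  L2  bus=[BusRd]  L2: P0=O P1=S  mem[L2]=60
9. P1: store L2 := 4  bus=[BusUpgr,Flush]  L2: P0=I P1=M  mem[L2]=29
10. P0: store L0 := 85  bus=[-]  L0: P0=M P1=I  mem[L0]=10
11. P0: load  L2  bus=[BusRd]  L2: P0=S P1=O  mem[L2]=29

invalidations = 1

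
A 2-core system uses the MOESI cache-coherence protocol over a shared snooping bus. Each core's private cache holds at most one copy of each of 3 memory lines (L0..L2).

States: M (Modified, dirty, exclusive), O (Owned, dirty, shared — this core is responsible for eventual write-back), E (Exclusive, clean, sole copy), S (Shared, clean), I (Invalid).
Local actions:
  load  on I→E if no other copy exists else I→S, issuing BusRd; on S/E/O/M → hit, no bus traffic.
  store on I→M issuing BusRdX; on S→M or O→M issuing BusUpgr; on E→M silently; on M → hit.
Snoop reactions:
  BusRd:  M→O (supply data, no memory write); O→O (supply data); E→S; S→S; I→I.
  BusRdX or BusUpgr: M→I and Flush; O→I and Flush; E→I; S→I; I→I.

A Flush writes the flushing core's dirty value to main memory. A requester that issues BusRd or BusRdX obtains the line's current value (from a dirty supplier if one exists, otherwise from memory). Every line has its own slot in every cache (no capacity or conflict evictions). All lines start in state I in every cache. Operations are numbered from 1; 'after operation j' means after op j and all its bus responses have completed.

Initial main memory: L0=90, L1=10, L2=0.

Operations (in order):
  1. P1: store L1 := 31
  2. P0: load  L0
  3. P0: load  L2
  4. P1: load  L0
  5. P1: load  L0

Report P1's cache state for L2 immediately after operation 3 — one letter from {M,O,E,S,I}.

step 1: P1: store L1 := 31  ⟶  IM  (L1)  txn=BusRdX  M[L1]=10
step 2: P0: load  L0  ⟶  EI  (L0)  txn=BusRd  M[L0]=90
step 3: P0: load  L2  ⟶  EI  (L2)  txn=BusRd  M[L2]=0
step 4: P1: load  L0  ⟶  SS  (L0)  txn=BusRd  M[L0]=90
step 5: P1: load  L0  ⟶  SS  (L0)  txn=∅  M[L0]=90

state = I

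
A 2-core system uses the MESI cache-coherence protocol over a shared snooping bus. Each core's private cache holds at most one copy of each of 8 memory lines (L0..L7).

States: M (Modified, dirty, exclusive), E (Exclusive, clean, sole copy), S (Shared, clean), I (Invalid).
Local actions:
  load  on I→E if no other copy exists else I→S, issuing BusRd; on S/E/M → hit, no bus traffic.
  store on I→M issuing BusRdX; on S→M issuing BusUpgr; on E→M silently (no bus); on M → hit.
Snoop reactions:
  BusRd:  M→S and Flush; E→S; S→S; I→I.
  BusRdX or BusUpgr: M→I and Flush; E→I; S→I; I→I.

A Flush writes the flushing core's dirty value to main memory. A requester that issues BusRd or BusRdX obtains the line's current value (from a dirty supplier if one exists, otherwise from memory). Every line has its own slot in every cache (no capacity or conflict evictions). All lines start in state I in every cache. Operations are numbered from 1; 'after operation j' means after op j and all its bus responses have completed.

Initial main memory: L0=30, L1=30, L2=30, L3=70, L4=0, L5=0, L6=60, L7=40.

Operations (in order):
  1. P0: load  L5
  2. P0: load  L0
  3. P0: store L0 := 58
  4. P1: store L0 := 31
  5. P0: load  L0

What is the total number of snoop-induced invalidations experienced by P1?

invalidations = 0

step 1: P0: load  L5  ⟶  EI  (L5)  txn=BusRd  M[L5]=0
step 2: P0: load  L0  ⟶  EI  (L0)  txn=BusRd  M[L0]=30
step 3: P0: store L0 := 58  ⟶  MI  (L0)  txn=∅  M[L0]=30
step 4: P1: store L0 := 31  ⟶  IM  (L0)  txn=BusRdX+Flush  M[L0]=58
step 5: P0: load  L0  ⟶  SS  (L0)  txn=BusRd+Flush  M[L0]=31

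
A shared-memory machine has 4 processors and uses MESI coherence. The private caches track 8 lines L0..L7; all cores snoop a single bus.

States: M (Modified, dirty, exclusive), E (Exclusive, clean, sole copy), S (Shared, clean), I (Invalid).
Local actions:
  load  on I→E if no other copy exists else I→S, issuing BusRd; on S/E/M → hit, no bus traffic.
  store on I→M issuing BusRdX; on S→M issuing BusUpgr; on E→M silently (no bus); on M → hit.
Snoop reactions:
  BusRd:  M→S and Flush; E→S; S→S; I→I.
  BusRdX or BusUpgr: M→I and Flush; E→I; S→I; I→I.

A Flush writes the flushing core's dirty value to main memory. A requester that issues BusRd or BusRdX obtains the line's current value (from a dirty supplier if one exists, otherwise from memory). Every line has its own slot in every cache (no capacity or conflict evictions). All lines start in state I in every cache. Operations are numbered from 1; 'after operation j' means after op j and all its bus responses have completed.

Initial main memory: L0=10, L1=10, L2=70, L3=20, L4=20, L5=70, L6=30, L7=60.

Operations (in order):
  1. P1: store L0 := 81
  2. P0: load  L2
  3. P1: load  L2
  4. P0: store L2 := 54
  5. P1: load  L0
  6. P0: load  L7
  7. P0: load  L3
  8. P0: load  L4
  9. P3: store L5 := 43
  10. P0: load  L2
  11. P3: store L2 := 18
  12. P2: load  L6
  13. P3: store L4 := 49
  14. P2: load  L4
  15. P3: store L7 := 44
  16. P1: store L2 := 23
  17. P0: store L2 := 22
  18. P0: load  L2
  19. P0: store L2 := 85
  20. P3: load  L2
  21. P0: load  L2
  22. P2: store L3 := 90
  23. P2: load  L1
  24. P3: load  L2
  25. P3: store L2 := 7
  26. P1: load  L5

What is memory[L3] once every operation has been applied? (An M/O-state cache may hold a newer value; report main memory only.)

1. P1: store L0 := 81  bus=[BusRdX]  L0: P0=I P1=M P2=I P3=I  mem[L0]=10
2. P0: load  L2  bus=[BusRd]  L2: P0=E P1=I P2=I P3=I  mem[L2]=70
3. P1: load  L2  bus=[BusRd]  L2: P0=S P1=S P2=I P3=I  mem[L2]=70
4. P0: store L2 := 54  bus=[BusUpgr]  L2: P0=M P1=I P2=I P3=I  mem[L2]=70
5. P1: load  L0  bus=[-]  L0: P0=I P1=M P2=I P3=I  mem[L0]=10
6. P0: load  L7  bus=[BusRd]  L7: P0=E P1=I P2=I P3=I  mem[L7]=60
7. P0: load  L3  bus=[BusRd]  L3: P0=E P1=I P2=I P3=I  mem[L3]=20
8. P0: load  L4  bus=[BusRd]  L4: P0=E P1=I P2=I P3=I  mem[L4]=20
9. P3: store L5 := 43  bus=[BusRdX]  L5: P0=I P1=I P2=I P3=M  mem[L5]=70
10. P0: load  L2  bus=[-]  L2: P0=M P1=I P2=I P3=I  mem[L2]=70
11. P3: store L2 := 18  bus=[BusRdX,Flush]  L2: P0=I P1=I P2=I P3=M  mem[L2]=54
12. P2: load  L6  bus=[BusRd]  L6: P0=I P1=I P2=E P3=I  mem[L6]=30
13. P3: store L4 := 49  bus=[BusRdX]  L4: P0=I P1=I P2=I P3=M  mem[L4]=20
14. P2: load  L4  bus=[BusRd,Flush]  L4: P0=I P1=I P2=S P3=S  mem[L4]=49
15. P3: store L7 := 44  bus=[BusRdX]  L7: P0=I P1=I P2=I P3=M  mem[L7]=60
16. P1: store L2 := 23  bus=[BusRdX,Flush]  L2: P0=I P1=M P2=I P3=I  mem[L2]=18
17. P0: store L2 := 22  bus=[BusRdX,Flush]  L2: P0=M P1=I P2=I P3=I  mem[L2]=23
18. P0: load  L2  bus=[-]  L2: P0=M P1=I P2=I P3=I  mem[L2]=23
19. P0: store L2 := 85  bus=[-]  L2: P0=M P1=I P2=I P3=I  mem[L2]=23
20. P3: load  L2  bus=[BusRd,Flush]  L2: P0=S P1=I P2=I P3=S  mem[L2]=85
21. P0: load  L2  bus=[-]  L2: P0=S P1=I P2=I P3=S  mem[L2]=85
22. P2: store L3 := 90  bus=[BusRdX]  L3: P0=I P1=I P2=M P3=I  mem[L3]=20
23. P2: load  L1  bus=[BusRd]  L1: P0=I P1=I P2=E P3=I  mem[L1]=10
24. P3: load  L2  bus=[-]  L2: P0=S P1=I P2=I P3=S  mem[L2]=85
25. P3: store L2 := 7  bus=[BusUpgr]  L2: P0=I P1=I P2=I P3=M  mem[L2]=85
26. P1: load  L5  bus=[BusRd,Flush]  L5: P0=I P1=S P2=I P3=S  mem[L5]=43

memory[L3] = 20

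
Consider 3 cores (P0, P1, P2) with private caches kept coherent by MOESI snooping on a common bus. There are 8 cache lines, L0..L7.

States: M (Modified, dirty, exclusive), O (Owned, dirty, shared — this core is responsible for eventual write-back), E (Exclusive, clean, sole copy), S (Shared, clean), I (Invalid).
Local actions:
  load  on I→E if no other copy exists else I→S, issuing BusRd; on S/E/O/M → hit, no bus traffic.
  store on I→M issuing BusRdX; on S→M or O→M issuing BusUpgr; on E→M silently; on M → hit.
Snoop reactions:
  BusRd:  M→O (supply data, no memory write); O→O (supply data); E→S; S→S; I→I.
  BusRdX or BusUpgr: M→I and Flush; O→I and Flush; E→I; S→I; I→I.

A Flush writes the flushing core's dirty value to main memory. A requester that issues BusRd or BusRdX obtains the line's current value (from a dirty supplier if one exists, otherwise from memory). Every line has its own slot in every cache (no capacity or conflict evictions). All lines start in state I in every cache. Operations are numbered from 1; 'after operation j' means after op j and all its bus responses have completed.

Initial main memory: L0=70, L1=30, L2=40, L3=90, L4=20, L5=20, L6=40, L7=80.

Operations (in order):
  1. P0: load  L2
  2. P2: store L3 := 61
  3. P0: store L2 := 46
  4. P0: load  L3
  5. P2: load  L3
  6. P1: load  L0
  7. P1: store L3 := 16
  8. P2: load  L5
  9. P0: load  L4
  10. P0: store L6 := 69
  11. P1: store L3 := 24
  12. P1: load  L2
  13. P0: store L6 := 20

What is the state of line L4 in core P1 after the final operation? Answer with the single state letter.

state = I

  op1 P0: load  L2 → E/I/I on L2; bus BusRd; mem=40
  op2 P2: store L3 := 61 → I/I/M on L3; bus BusRdX; mem=90
  op3 P0: store L2 := 46 → M/I/I on L2; bus (none); mem=40
  op4 P0: load  L3 → S/I/O on L3; bus BusRd; mem=90
  op5 P2: load  L3 → S/I/O on L3; bus (none); mem=90
  op6 P1: load  L0 → I/E/I on L0; bus BusRd; mem=70
  op7 P1: store L3 := 16 → I/M/I on L3; bus BusRdX Flush; mem=61
  op8 P2: load  L5 → I/I/E on L5; bus BusRd; mem=20
  op9 P0: load  L4 → E/I/I on L4; bus BusRd; mem=20
  op10 P0: store L6 := 69 → M/I/I on L6; bus BusRdX; mem=40
  op11 P1: store L3 := 24 → I/M/I on L3; bus (none); mem=61
  op12 P1: load  L2 → O/S/I on L2; bus BusRd; mem=40
  op13 P0: store L6 := 20 → M/I/I on L6; bus (none); mem=40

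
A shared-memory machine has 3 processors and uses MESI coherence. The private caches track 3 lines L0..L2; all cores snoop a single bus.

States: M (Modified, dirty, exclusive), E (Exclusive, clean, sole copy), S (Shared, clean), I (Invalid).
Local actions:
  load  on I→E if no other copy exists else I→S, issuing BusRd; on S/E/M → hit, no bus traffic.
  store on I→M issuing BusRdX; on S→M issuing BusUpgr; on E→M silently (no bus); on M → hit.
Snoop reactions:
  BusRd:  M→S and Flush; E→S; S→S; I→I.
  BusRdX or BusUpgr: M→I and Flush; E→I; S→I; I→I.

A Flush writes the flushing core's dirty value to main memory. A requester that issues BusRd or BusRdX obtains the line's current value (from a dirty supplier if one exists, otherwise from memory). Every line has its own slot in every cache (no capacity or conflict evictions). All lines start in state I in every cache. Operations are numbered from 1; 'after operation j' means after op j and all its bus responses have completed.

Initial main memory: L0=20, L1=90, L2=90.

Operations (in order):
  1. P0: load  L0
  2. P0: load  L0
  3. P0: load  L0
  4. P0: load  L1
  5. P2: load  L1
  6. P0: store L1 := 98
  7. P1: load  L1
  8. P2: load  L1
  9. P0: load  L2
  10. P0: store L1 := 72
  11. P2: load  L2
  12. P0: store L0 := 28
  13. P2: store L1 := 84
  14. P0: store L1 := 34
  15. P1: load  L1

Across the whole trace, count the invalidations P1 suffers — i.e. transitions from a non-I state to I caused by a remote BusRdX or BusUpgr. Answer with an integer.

  op1 P0: load  L0 → E/I/I on L0; bus BusRd; mem=20
  op2 P0: load  L0 → E/I/I on L0; bus (none); mem=20
  op3 P0: load  L0 → E/I/I on L0; bus (none); mem=20
  op4 P0: load  L1 → E/I/I on L1; bus BusRd; mem=90
  op5 P2: load  L1 → S/I/S on L1; bus BusRd; mem=90
  op6 P0: store L1 := 98 → M/I/I on L1; bus BusUpgr; mem=90
  op7 P1: load  L1 → S/S/I on L1; bus BusRd Flush; mem=98
  op8 P2: load  L1 → S/S/S on L1; bus BusRd; mem=98
  op9 P0: load  L2 → E/I/I on L2; bus BusRd; mem=90
  op10 P0: store L1 := 72 → M/I/I on L1; bus BusUpgr; mem=98
  op11 P2: load  L2 → S/I/S on L2; bus BusRd; mem=90
  op12 P0: store L0 := 28 → M/I/I on L0; bus (none); mem=20
  op13 P2: store L1 := 84 → I/I/M on L1; bus BusRdX Flush; mem=72
  op14 P0: store L1 := 34 → M/I/I on L1; bus BusRdX Flush; mem=84
  op15 P1: load  L1 → S/S/I on L1; bus BusRd Flush; mem=34

invalidations = 1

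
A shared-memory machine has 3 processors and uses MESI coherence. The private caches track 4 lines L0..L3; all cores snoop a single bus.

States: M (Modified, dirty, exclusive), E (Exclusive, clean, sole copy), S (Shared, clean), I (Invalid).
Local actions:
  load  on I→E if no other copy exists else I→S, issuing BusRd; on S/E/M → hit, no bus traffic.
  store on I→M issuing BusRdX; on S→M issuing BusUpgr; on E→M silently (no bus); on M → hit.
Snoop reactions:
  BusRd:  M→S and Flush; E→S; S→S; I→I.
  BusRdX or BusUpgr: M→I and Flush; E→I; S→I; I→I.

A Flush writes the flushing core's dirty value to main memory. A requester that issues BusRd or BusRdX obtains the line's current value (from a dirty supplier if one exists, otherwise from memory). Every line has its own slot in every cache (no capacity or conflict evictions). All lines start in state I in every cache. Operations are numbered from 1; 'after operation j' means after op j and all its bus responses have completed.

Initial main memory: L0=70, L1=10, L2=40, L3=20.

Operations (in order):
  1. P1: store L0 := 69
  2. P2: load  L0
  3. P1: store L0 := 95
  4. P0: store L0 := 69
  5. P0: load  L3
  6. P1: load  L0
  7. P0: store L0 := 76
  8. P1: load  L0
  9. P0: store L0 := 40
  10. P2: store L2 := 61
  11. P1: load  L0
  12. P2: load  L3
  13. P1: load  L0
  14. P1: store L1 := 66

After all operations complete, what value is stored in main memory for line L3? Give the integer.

1. P1: store L0 := 69  bus=[BusRdX]  L0: P0=I P1=M P2=I  mem[L0]=70
2. P2: load  L0  bus=[BusRd,Flush]  L0: P0=I P1=S P2=S  mem[L0]=69
3. P1: store L0 := 95  bus=[BusUpgr]  L0: P0=I P1=M P2=I  mem[L0]=69
4. P0: store L0 := 69  bus=[BusRdX,Flush]  L0: P0=M P1=I P2=I  mem[L0]=95
5. P0: load  L3  bus=[BusRd]  L3: P0=E P1=I P2=I  mem[L3]=20
6. P1: load  L0  bus=[BusRd,Flush]  L0: P0=S P1=S P2=I  mem[L0]=69
7. P0: store L0 := 76  bus=[BusUpgr]  L0: P0=M P1=I P2=I  mem[L0]=69
8. P1: load  L0  bus=[BusRd,Flush]  L0: P0=S P1=S P2=I  mem[L0]=76
9. P0: store L0 := 40  bus=[BusUpgr]  L0: P0=M P1=I P2=I  mem[L0]=76
10. P2: store L2 := 61  bus=[BusRdX]  L2: P0=I P1=I P2=M  mem[L2]=40
11. P1: load  L0  bus=[BusRd,Flush]  L0: P0=S P1=S P2=I  mem[L0]=40
12. P2: load  L3  bus=[BusRd]  L3: P0=S P1=I P2=S  mem[L3]=20
13. P1: load  L0  bus=[-]  L0: P0=S P1=S P2=I  mem[L0]=40
14. P1: store L1 := 66  bus=[BusRdX]  L1: P0=I P1=M P2=I  mem[L1]=10

memory[L3] = 20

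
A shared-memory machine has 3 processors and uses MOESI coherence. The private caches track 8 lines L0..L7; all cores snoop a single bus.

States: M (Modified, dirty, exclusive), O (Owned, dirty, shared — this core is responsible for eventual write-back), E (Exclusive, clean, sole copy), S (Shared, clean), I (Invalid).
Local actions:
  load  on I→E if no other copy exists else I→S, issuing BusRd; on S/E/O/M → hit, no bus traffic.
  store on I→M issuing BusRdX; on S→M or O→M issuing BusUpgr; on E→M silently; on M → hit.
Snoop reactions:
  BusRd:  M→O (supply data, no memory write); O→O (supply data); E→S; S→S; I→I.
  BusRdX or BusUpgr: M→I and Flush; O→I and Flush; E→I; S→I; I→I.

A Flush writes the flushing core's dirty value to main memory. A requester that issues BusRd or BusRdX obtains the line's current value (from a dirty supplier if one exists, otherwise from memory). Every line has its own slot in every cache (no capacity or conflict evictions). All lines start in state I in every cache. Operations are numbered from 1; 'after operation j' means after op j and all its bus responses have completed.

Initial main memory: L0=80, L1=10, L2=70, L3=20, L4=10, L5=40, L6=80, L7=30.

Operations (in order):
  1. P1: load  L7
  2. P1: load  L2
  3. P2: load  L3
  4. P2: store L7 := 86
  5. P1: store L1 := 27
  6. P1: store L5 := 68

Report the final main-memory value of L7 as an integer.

[1] P1: load  L7 | P0:I, P1:E(30), P2:I | bus: BusRd
[2] P1: load  L2 | P0:I, P1:E(70), P2:I | bus: BusRd
[3] P2: load  L3 | P0:I, P1:I, P2:E(20) | bus: BusRd
[4] P2: store L7 := 86 | P0:I, P1:I, P2:M(86) | bus: BusRdX
[5] P1: store L1 := 27 | P0:I, P1:M(27), P2:I | bus: BusRdX
[6] P1: store L5 := 68 | P0:I, P1:M(68), P2:I | bus: BusRdX

memory[L7] = 30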